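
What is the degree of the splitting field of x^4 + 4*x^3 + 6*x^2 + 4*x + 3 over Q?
The degree of the splitting field over Q equals the order of the Galois group, so first determine the group. The polynomial is an irreducible quartic over Q and its discriminant is 2048, which is not a perfect square, so the Galois group is not contained in A_4. The resolvent cubic y^3 - 6*y^2 + 4*y + 8 has exactly one rational root, so the Galois group is C_4 or D_4. The quartic remains irreducible over Q(sqrt(disc)), so the group is D_4. The Galois group D_4 (4T3) has order 8, so the splitting field has degree 8 over Q.

8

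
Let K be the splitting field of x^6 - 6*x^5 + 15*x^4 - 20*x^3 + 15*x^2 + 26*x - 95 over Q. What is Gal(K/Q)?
The polynomial f is an irreducible sextic over Q, so G = Gal(f/Q) is one of the 16 transitive subgroups 6T1, ..., 6T16 of S_6. The discriminant of f is 53451941740544, which is not a perfect square, so G is not contained in A_6. The transitive groups of degree 6 not contained in A_6 are: C_6 (6T1, order 6), S_3 (6T2, order 6), D_6 (6T3, order 12), C_3 x S_3 (6T5, order 18), A_4 x C_2 (6T6, order 24), S_4 (6T8, order 24), S_3 x S_3 (6T9, order 36), S_4 x C_2 (6T11, order 48), (S_3 x S_3) : C_2 (6T13, order 72), PGL(2,5) (6T14, order 120), S_6 (6T16, order 720). By Dedekind's theorem, for a prime p not dividing disc(f) the degrees of the irreducible factors of f mod p form the cycle type of an element of G. Factoring f modulo the 3 such primes p <= 7 (skipping 2, which divides the discriminant), each new pattern first appears at: mod 3: f = (x^6 + x^3 + 2x + 1), pattern 6; mod 5: f = (x)(x^5 + 4x^4 + 1), pattern 5+1; mod 7: f = (x^2 + x + 6)(x^4 + 2x^2 + 6x + 4), pattern 4+2. No other pattern occurs in this range, so the set of observed cycle types is {6, 5+1, 4+2}. Among the candidates above, the only group containing elements of all these cycle types is S_6 (6T16); every other candidate lacks at least one of them. Hence G = S_6 (6T16), of order 720.

S_6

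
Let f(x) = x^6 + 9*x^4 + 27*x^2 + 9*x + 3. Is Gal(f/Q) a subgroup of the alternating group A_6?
No

The polynomial is irreducible of degree 6 over Q. Its discriminant is -68755887963, which is not a perfect square. A Galois group lies in the alternating group exactly when the discriminant is a square in Q, so the Galois group (C_3 x S_3) is not contained in A_6.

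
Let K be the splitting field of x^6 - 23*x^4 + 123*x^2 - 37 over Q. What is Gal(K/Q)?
The polynomial f is an irreducible sextic over Q, so G = Gal(f/Q) is one of the 16 transitive subgroups 6T1, ..., 6T16 of S_6. The discriminant of f is 870211913777152, which is not a perfect square, so G is not contained in A_6. The transitive groups of degree 6 not contained in A_6 are: C_6 (6T1, order 6), S_3 (6T2, order 6), D_6 (6T3, order 12), C_3 x S_3 (6T5, order 18), A_4 x C_2 (6T6, order 24), S_4 (6T8, order 24), S_3 x S_3 (6T9, order 36), S_4 x C_2 (6T11, order 48), (S_3 x S_3) : C_2 (6T13, order 72), PGL(2,5) (6T14, order 120), S_6 (6T16, order 720). By Dedekind's theorem, for a prime p not dividing disc(f) the degrees of the irreducible factors of f mod p form the cycle type of an element of G. Factoring f modulo the 23 such primes p <= 97 (skipping 2, 37, which divide the discriminant), each new pattern first appears at: mod 3: f = (x^3 + x^2 + x + 2)(x^3 + 2x^2 + x + 1), pattern 3+3; mod 5: f = (x^2 + 3)(x^2 + 2x + 4)(x^2 + 3x + 4), pattern 2+2+2; mod 67: f = (x + 5)(x + 6)(x + 30)(x + 37)(x + 61)(x + 62), pattern 1+1+1+1+1+1. No other pattern occurs in this range, so the set of observed cycle types is {3+3, 2+2+2, 1+1+1+1+1+1}. The candidates containing elements of all these cycle types are C_6 (6T1) of order 6, S_3 (6T2) of order 6, D_6 (6T3) of order 12, C_3 x S_3 (6T5) of order 18, A_4 x C_2 (6T6) of order 24, S_4 (6T8) of order 24, S_3 x S_3 (6T9) of order 36, S_4 x C_2 (6T11) of order 48, (S_3 x S_3) : C_2 (6T13) of order 72, PGL(2,5) (6T14) of order 120, S_6 (6T16) of order 720; the others are excluded. The observed types are precisely the cycle types that occur in S_3 (6T2). Each of the other remaining candidates has further cycle types, and by the Chebotarev density theorem the matching factorization patterns would occur for a proportion of primes equal to their share of the group: C_6 (6T1) additionally contains elements of type 6 (2 of its 6 elements, about 33% of primes); D_6 (6T3) additionally contains elements of type 6, 2+2+1+1 (5 of its 12 elements, about 42% of primes); C_3 x S_3 (6T5) additionally contains elements of type 6, 3+1+1+1 (10 of its 18 elements, about 56% of primes); A_4 x C_2 (6T6) additionally contains elements of type 6, 2+2+1+1, 2+1+1+1+1 (14 of its 24 elements, about 58% of primes); S_4 (6T8) additionally contains elements of type 4+1+1, 2+2+1+1 (9 of its 24 elements, about 38% of primes); S_3 x S_3 (6T9) additionally contains elements of type 6, 3+1+1+1, 2+2+1+1 (25 of its 36 elements, about 69% of primes); S_4 x C_2 (6T11) additionally contains elements of type 6, 4+2, 4+1+1, 2+2+1+1, 2+1+1+1+1 (32 of its 48 elements, about 67% of primes); (S_3 x S_3) : C_2 (6T13) additionally contains elements of type 6, 4+2, 3+2+1, 3+1+1+1, 2+2+1+1, 2+1+1+1+1 (61 of its 72 elements, about 85% of primes); PGL(2,5) (6T14) additionally contains elements of type 6, 5+1, 4+1+1, 2+2+1+1 (89 of its 120 elements, about 74% of primes); S_6 (6T16) additionally contains elements of type 6, 5+1, 4+2, 4+1+1, 3+2+1, 3+1+1+1, 2+2+1+1, 2+1+1+1+1 (664 of its 720 elements, about 92% of primes). None of the 23 primes tested shows any such pattern (for each of these groups the chance of that is below 10^-4), which rules them out. Hence G = S_3 (6T2), of order 6.

S_3, S_3 acting on 6 points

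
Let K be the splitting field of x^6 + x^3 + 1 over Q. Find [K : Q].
The degree of the splitting field over Q equals the order of the Galois group, so first determine the group. The polynomial f is an irreducible sextic over Q, so G = Gal(f/Q) is one of the 16 transitive subgroups 6T1, ..., 6T16 of S_6. The discriminant of f is -19683, which is not a perfect square, so G is not contained in A_6. The transitive groups of degree 6 not contained in A_6 are: C_6 (6T1, order 6), S_3 (6T2, order 6), D_6 (6T3, order 12), C_3 x S_3 (6T5, order 18), A_4 x C_2 (6T6, order 24), S_4 (6T8, order 24), S_3 x S_3 (6T9, order 36), S_4 x C_2 (6T11, order 48), (S_3 x S_3) : C_2 (6T13, order 72), PGL(2,5) (6T14, order 120), S_6 (6T16, order 720). By Dedekind's theorem, for a prime p not dividing disc(f) the degrees of the irreducible factors of f mod p form the cycle type of an element of G. Factoring f modulo the 37 such primes p <= 163 (skipping 3, which divides the discriminant), each new pattern first appears at: mod 2: f = (x^6 + x^3 + 1), pattern 6; mod 7: f = (x^3 + 3)(x^3 + 5), pattern 3+3; mod 17: f = (x^2 + 3x + 1)(x^2 + 4x + 1)(x^2 + 10x + 1), pattern 2+2+2; mod 19: f = (x + 2)(x + 3)(x + 10)(x + 13)(x + 14)(x + 15), pattern 1+1+1+1+1+1. No other pattern occurs in this range, so the set of observed cycle types is {6, 3+3, 2+2+2, 1+1+1+1+1+1}. The candidates containing elements of all these cycle types are C_6 (6T1) of order 6, D_6 (6T3) of order 12, C_3 x S_3 (6T5) of order 18, A_4 x C_2 (6T6) of order 24, S_3 x S_3 (6T9) of order 36, S_4 x C_2 (6T11) of order 48, (S_3 x S_3) : C_2 (6T13) of order 72, PGL(2,5) (6T14) of order 120, S_6 (6T16) of order 720; the others are excluded. The observed types are precisely the cycle types that occur in C_6 (6T1). Each of the other remaining candidates has further cycle types, and by the Chebotarev density theorem the matching factorization patterns would occur for a proportion of primes equal to their share of the group: D_6 (6T3) additionally contains elements of type 2+2+1+1 (3 of its 12 elements, about 25% of primes); C_3 x S_3 (6T5) additionally contains elements of type 3+1+1+1 (4 of its 18 elements, about 22% of primes); A_4 x C_2 (6T6) additionally contains elements of type 2+2+1+1, 2+1+1+1+1 (6 of its 24 elements, about 25% of primes); S_3 x S_3 (6T9) additionally contains elements of type 3+1+1+1, 2+2+1+1 (13 of its 36 elements, about 36% of primes); S_4 x C_2 (6T11) additionally contains elements of type 4+2, 4+1+1, 2+2+1+1, 2+1+1+1+1 (24 of its 48 elements, about 50% of primes); (S_3 x S_3) : C_2 (6T13) additionally contains elements of type 4+2, 3+2+1, 3+1+1+1, 2+2+1+1, 2+1+1+1+1 (49 of its 72 elements, about 68% of primes); PGL(2,5) (6T14) additionally contains elements of type 5+1, 4+1+1, 2+2+1+1 (69 of its 120 elements, about 58% of primes); S_6 (6T16) additionally contains elements of type 5+1, 4+2, 4+1+1, 3+2+1, 3+1+1+1, 2+2+1+1, 2+1+1+1+1 (544 of its 720 elements, about 76% of primes). None of the 37 primes tested shows any such pattern (for each of these groups the chance of that is below 10^-4), which rules them out. Hence G = C_6 (6T1), of order 6. The Galois group C_6 (6T1) has order 6, so the splitting field has degree 6 over Q.

6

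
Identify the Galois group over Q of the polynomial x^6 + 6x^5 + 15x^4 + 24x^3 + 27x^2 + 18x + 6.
D_6 (order 12)

The polynomial f is an irreducible sextic over Q, so G = Gal(f/Q) is one of the 16 transitive subgroups 6T1, ..., 6T16 of S_6. The discriminant of f is 1259712, which is not a perfect square, so G is not contained in A_6. The transitive groups of degree 6 not contained in A_6 are: C_6 (6T1, order 6), S_3 (6T2, order 6), D_6 (6T3, order 12), C_3 x S_3 (6T5, order 18), A_4 x C_2 (6T6, order 24), S_4 (6T8, order 24), S_3 x S_3 (6T9, order 36), S_4 x C_2 (6T11, order 48), (S_3 x S_3) : C_2 (6T13, order 72), PGL(2,5) (6T14, order 120), S_6 (6T16, order 720). By Dedekind's theorem, for a prime p not dividing disc(f) the degrees of the irreducible factors of f mod p form the cycle type of an element of G. Factoring f modulo the 79 such primes p <= 419 (skipping 2, 3, which divide the discriminant), each new pattern first appears at: mod 5: f = (x^6 + x^5 + 4x^3 + 2x^2 + 3x + 1), pattern 6; mod 7: f = (x^2 + 1)(x^2 + x + 4)(x^2 + 5x + 5), pattern 2+2+2; mod 11: f = (x + 3)(x + 7)(x^2 + 3)(x^2 + 7x + 9), pattern 2+2+1+1; mod 13: f = (x^3 + 3x^2 + 3x + 7)(x^3 + 3x^2 + 3x + 12), pattern 3+3; mod 97: f = (x + 19)(x + 28)(x + 32)(x + 49)(x + 73)(x + 96), pattern 1+1+1+1+1+1. No other pattern occurs in this range, so the set of observed cycle types is {6, 2+2+2, 2+2+1+1, 3+3, 1+1+1+1+1+1}. The candidates containing elements of all these cycle types are D_6 (6T3) of order 12, A_4 x C_2 (6T6) of order 24, S_3 x S_3 (6T9) of order 36, S_4 x C_2 (6T11) of order 48, (S_3 x S_3) : C_2 (6T13) of order 72, PGL(2,5) (6T14) of order 120, S_6 (6T16) of order 720; the others are excluded. The observed types are precisely the cycle types that occur in D_6 (6T3). Each of the other remaining candidates has further cycle types, and by the Chebotarev density theorem the matching factorization patterns would occur for a proportion of primes equal to their share of the group: A_4 x C_2 (6T6) additionally contains elements of type 2+1+1+1+1 (3 of its 24 elements, about 12% of primes); S_3 x S_3 (6T9) additionally contains elements of type 3+1+1+1 (4 of its 36 elements, about 11% of primes); S_4 x C_2 (6T11) additionally contains elements of type 4+2, 4+1+1, 2+1+1+1+1 (15 of its 48 elements, about 31% of primes); (S_3 x S_3) : C_2 (6T13) additionally contains elements of type 4+2, 3+2+1, 3+1+1+1, 2+1+1+1+1 (40 of its 72 elements, about 56% of primes); PGL(2,5) (6T14) additionally contains elements of type 5+1, 4+1+1 (54 of its 120 elements, about 45% of primes); S_6 (6T16) additionally contains elements of type 5+1, 4+2, 4+1+1, 3+2+1, 3+1+1+1, 2+1+1+1+1 (499 of its 720 elements, about 69% of primes). None of the 79 primes tested shows any such pattern (for each of these groups the chance of that is below 10^-4), which rules them out. Hence G = D_6 (6T3), of order 12.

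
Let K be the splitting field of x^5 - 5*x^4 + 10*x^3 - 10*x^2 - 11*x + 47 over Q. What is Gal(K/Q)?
5T5: S_5

The polynomial f is an irreducible quintic over Q, so G = Gal(f/Q) is a transitive subgroup of S_5: one of C_5 (5T1, order 5), D_5 (5T2, order 10), F_20 (5T3, order 20), A_5 (5T4, order 60) or S_5 (5T5, order 120). The discriminant of f is 3008364544, which is not a perfect square, so G is not contained in A_5. The transitive groups of degree 5 not contained in A_5 are: F_20 (5T3, order 20), S_5 (5T5, order 120). By Dedekind's theorem, for a prime p not dividing disc(f) the degrees of the irreducible factors of f mod p form the cycle type of an element of G. Factoring f modulo the 3 such primes p <= 7 (skipping 2, which divides the discriminant), each new pattern first appears at: mod 3: f = (x^5 + x^4 + x^3 + 2x^2 + x + 2), pattern 5; mod 7: f = (x^2 + 4)(x^3 + 2x^2 + 6x + 3), pattern 3+2. No other pattern occurs in this range, so the set of observed cycle types is {5, 3+2}. Among the candidates above, the only group containing elements of all these cycle types is S_5 (5T5) — F_20 (5T3) lacks at least one of them. Hence G = S_5 (5T5), of order 120.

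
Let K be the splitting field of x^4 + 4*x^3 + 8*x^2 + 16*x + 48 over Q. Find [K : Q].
12

The degree of the splitting field over Q equals the order of the Galois group, so first determine the group. The polynomial is an irreducible quartic over Q and its discriminant is 12845056 = 3584^2, a perfect square, so the Galois group is contained in A_4. The resolvent cubic y^3 - 8*y^2 - 128*y + 512 is irreducible over Q. An irreducible resolvent with square discriminant gives A_4. The Galois group A_4 (4T4) has order 12, so the splitting field has degree 12 over Q.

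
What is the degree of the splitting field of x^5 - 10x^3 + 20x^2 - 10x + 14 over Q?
The degree of the splitting field over Q equals the order of the Galois group, so first determine the group. The polynomial f is an irreducible quintic over Q, so G = Gal(f/Q) is a transitive subgroup of S_5: one of C_5 (5T1, order 5), D_5 (5T2, order 10), F_20 (5T3, order 20), A_5 (5T4, order 60) or S_5 (5T5, order 120). The discriminant of f is 2622050000, which is not a perfect square, so G is not contained in A_5. The transitive groups of degree 5 not contained in A_5 are: F_20 (5T3, order 20), S_5 (5T5, order 120). By Dedekind's theorem, for a prime p not dividing disc(f) the degrees of the irreducible factors of f mod p form the cycle type of an element of G. Factoring f modulo the 18 such primes p <= 71 (skipping 2, 5, which divide the discriminant), each new pattern first appears at: mod 3: f = (x + 2)(x^4 + x^3 + 2x + 1), pattern 4+1; mod 11: f = (x^5 + x^3 + 9x^2 + x + 3), pattern 5; mod 19: f = (x + 5)(x^2 + 15x + 9)(x^2 + 18x + 2), pattern 2+2+1. No other pattern occurs in this range, so the set of observed cycle types is {4+1, 5, 2+2+1}. The candidates containing elements of all these cycle types are F_20 (5T3) of order 20, S_5 (5T5) of order 120; the others are excluded. The observed types are precisely the cycle types that occur in F_20 (5T3) (apart from the identity). Each of the other remaining candidates has further cycle types, and by the Chebotarev density theorem the matching factorization patterns would occur for a proportion of primes equal to their share of the group: S_5 (5T5) additionally contains elements of type 3+2, 3+1+1, 2+1+1+1 (50 of its 120 elements, about 42% of primes). None of the 18 primes tested shows any such pattern (for each of these groups the chance of that is below 10^-4), which rules them out. Hence G = F_20 (5T3), of order 20. The Galois group F_20 (5T3) has order 20, so the splitting field has degree 20 over Q.

20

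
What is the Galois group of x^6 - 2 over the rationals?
D_6 (order 12)

The polynomial f is an irreducible sextic over Q, so G = Gal(f/Q) is one of the 16 transitive subgroups 6T1, ..., 6T16 of S_6. The discriminant of f is 1492992, which is not a perfect square, so G is not contained in A_6. The transitive groups of degree 6 not contained in A_6 are: C_6 (6T1, order 6), S_3 (6T2, order 6), D_6 (6T3, order 12), C_3 x S_3 (6T5, order 18), A_4 x C_2 (6T6, order 24), S_4 (6T8, order 24), S_3 x S_3 (6T9, order 36), S_4 x C_2 (6T11, order 48), (S_3 x S_3) : C_2 (6T13, order 72), PGL(2,5) (6T14, order 120), S_6 (6T16, order 720). By Dedekind's theorem, for a prime p not dividing disc(f) the degrees of the irreducible factors of f mod p form the cycle type of an element of G. Factoring f modulo the 79 such primes p <= 419 (skipping 2, 3, which divide the discriminant), each new pattern first appears at: mod 5: f = (x^2 + 2)(x^2 + x + 2)(x^2 + 4x + 2), pattern 2+2+2; mod 7: f = (x^3 + 3)(x^3 + 4), pattern 3+3; mod 13: f = (x^6 + 11), pattern 6; mod 17: f = (x + 5)(x + 12)(x^2 + 5x + 8)(x^2 + 12x + 8), pattern 2+2+1+1; mod 31: f = (x + 2)(x + 10)(x + 12)(x + 19)(x + 21)(x + 29), pattern 1+1+1+1+1+1. No other pattern occurs in this range, so the set of observed cycle types is {2+2+2, 3+3, 6, 2+2+1+1, 1+1+1+1+1+1}. The candidates containing elements of all these cycle types are D_6 (6T3) of order 12, A_4 x C_2 (6T6) of order 24, S_3 x S_3 (6T9) of order 36, S_4 x C_2 (6T11) of order 48, (S_3 x S_3) : C_2 (6T13) of order 72, PGL(2,5) (6T14) of order 120, S_6 (6T16) of order 720; the others are excluded. The observed types are precisely the cycle types that occur in D_6 (6T3). Each of the other remaining candidates has further cycle types, and by the Chebotarev density theorem the matching factorization patterns would occur for a proportion of primes equal to their share of the group: A_4 x C_2 (6T6) additionally contains elements of type 2+1+1+1+1 (3 of its 24 elements, about 12% of primes); S_3 x S_3 (6T9) additionally contains elements of type 3+1+1+1 (4 of its 36 elements, about 11% of primes); S_4 x C_2 (6T11) additionally contains elements of type 4+2, 4+1+1, 2+1+1+1+1 (15 of its 48 elements, about 31% of primes); (S_3 x S_3) : C_2 (6T13) additionally contains elements of type 4+2, 3+2+1, 3+1+1+1, 2+1+1+1+1 (40 of its 72 elements, about 56% of primes); PGL(2,5) (6T14) additionally contains elements of type 5+1, 4+1+1 (54 of its 120 elements, about 45% of primes); S_6 (6T16) additionally contains elements of type 5+1, 4+2, 4+1+1, 3+2+1, 3+1+1+1, 2+1+1+1+1 (499 of its 720 elements, about 69% of primes). None of the 79 primes tested shows any such pattern (for each of these groups the chance of that is below 10^-4), which rules them out. Hence G = D_6 (6T3), of order 12.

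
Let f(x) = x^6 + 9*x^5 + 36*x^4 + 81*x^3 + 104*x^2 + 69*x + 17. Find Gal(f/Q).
The polynomial f is an irreducible sextic over Q, so G = Gal(f/Q) is one of the 16 transitive subgroups 6T1, ..., 6T16 of S_6. The discriminant of f is 810448, which is not a perfect square, so G is not contained in A_6. The transitive groups of degree 6 not contained in A_6 are: C_6 (6T1, order 6), S_3 (6T2, order 6), D_6 (6T3, order 12), C_3 x S_3 (6T5, order 18), A_4 x C_2 (6T6, order 24), S_4 (6T8, order 24), S_3 x S_3 (6T9, order 36), S_4 x C_2 (6T11, order 48), (S_3 x S_3) : C_2 (6T13, order 72), PGL(2,5) (6T14, order 120), S_6 (6T16, order 720). By Dedekind's theorem, for a prime p not dividing disc(f) the degrees of the irreducible factors of f mod p form the cycle type of an element of G. Factoring f modulo the 22 such primes p <= 89 (skipping 2, 37, which divide the discriminant), each new pattern first appears at: mod 3: f = (x^3 + x^2 + 2x + 1)(x^3 + 2x^2 + 2x + 2), pattern 3+3; mod 5: f = (x^2 + 2x + 4)(x^2 + 3x + 4)(x^2 + 4x + 2), pattern 2+2+2; mod 17: f = (x)(x + 3)(x^4 + 6x^3 + x^2 + 10x + 6), pattern 4+1+1; mod 67: f = (x + 6)(x + 64)(x^2 + 3x + 42)(x^2 + 3x + 52), pattern 2+2+1+1. No other pattern occurs in this range, so the set of observed cycle types is {3+3, 2+2+2, 4+1+1, 2+2+1+1}. The candidates containing elements of all these cycle types are S_4 (6T8) of order 24, S_4 x C_2 (6T11) of order 48, PGL(2,5) (6T14) of order 120, S_6 (6T16) of order 720; the others are excluded. The observed types are precisely the cycle types that occur in S_4 (6T8) (apart from the identity). Each of the other remaining candidates has further cycle types, and by the Chebotarev density theorem the matching factorization patterns would occur for a proportion of primes equal to their share of the group: S_4 x C_2 (6T11) additionally contains elements of type 6, 4+2, 2+1+1+1+1 (17 of its 48 elements, about 35% of primes); PGL(2,5) (6T14) additionally contains elements of type 6, 5+1 (44 of its 120 elements, about 37% of primes); S_6 (6T16) additionally contains elements of type 6, 5+1, 4+2, 3+2+1, 3+1+1+1, 2+1+1+1+1 (529 of its 720 elements, about 73% of primes). None of the 22 primes tested shows any such pattern (for each of these groups the chance of that is below 10^-4), which rules them out. Hence G = S_4 (6T8), of order 24.

S_4 (also written S4-)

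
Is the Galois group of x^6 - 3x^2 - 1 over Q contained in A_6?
The polynomial is irreducible of degree 6 over Q. Its discriminant is 419904 = 648^2, a perfect square. A Galois group lies in the alternating group exactly when the discriminant is a square in Q, so the Galois group (A_4) is contained in A_6.

Yes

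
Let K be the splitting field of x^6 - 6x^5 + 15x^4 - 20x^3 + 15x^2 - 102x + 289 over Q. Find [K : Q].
The degree of the splitting field over Q equals the order of the Galois group, so first determine the group. The polynomial f is an irreducible sextic over Q, so G = Gal(f/Q) is one of the 16 transitive subgroups 6T1, ..., 6T16 of S_6. The discriminant of f is -9727331052552192, which is not a perfect square, so G is not contained in A_6. The transitive groups of degree 6 not contained in A_6 are: C_6 (6T1, order 6), S_3 (6T2, order 6), D_6 (6T3, order 12), C_3 x S_3 (6T5, order 18), A_4 x C_2 (6T6, order 24), S_4 (6T8, order 24), S_3 x S_3 (6T9, order 36), S_4 x C_2 (6T11, order 48), (S_3 x S_3) : C_2 (6T13, order 72), PGL(2,5) (6T14, order 120), S_6 (6T16, order 720). By Dedekind's theorem, for a prime p not dividing disc(f) the degrees of the irreducible factors of f mod p form the cycle type of an element of G. Factoring f modulo the 27 such primes p <= 127 (skipping 2, 3, 17, 43, which divide the discriminant), each new pattern first appears at: mod 5: f = (x^6 + 4x^5 + 3x + 4), pattern 6; mod 7: f = (x + 1)(x^2 + 6x + 3)(x^3 + x^2 + 6x + 3), pattern 3+2+1; mod 11: f = (x^2 + 5x + 2)(x^4 + 2x^2 + 3x + 7), pattern 4+2; mod 13: f = (x + 2)(x + 5)(x^2 + 4x + 6)(x^2 + 9x + 2), pattern 2+2+1+1; mod 61: f = (x + 18)(x + 40)(x + 52)(x + 56)(x^2 + 11x + 5), pattern 2+1+1+1+1; mod 97: f = (x + 72)(x + 76)(x + 95)(x^3 + 42x^2 + 56x + 17), pattern 3+1+1+1; mod 113: f = (x^2 + 21x + 59)(x^2 + 96x + 78)(x^2 + 103x + 49), pattern 2+2+2; mod 127: f = (x^3 + 46x^2 + 104x + 17)(x^3 + 75x^2 + 17x + 17), pattern 3+3. No other pattern occurs in this range, so the set of observed cycle types is {6, 3+2+1, 4+2, 2+2+1+1, 2+1+1+1+1, 3+1+1+1, 2+2+2, 3+3}. The candidates containing elements of all these cycle types are (S_3 x S_3) : C_2 (6T13) of order 72, S_6 (6T16) of order 720; the others are excluded. The observed types are precisely the cycle types that occur in (S_3 x S_3) : C_2 (6T13) (apart from the identity). Each of the other remaining candidates has further cycle types, and by the Chebotarev density theorem the matching factorization patterns would occur for a proportion of primes equal to their share of the group: S_6 (6T16) additionally contains elements of type 5+1, 4+1+1 (234 of its 720 elements, about 32% of primes). None of the 27 primes tested shows any such pattern (for each of these groups the chance of that is below 10^-4), which rules them out. Hence G = (S_3 x S_3) : C_2 (6T13), of order 72. The Galois group (S_3 x S_3) : C_2 (6T13) has order 72, so the splitting field has degree 72 over Q.

72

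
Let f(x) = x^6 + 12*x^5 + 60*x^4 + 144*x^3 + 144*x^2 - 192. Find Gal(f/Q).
S_3 x S_3 (order 36)

The polynomial f is an irreducible sextic over Q, so G = Gal(f/Q) is one of the 16 transitive subgroups 6T1, ..., 6T16 of S_6. The discriminant of f is 5410421842378752, which is not a perfect square, so G is not contained in A_6. The transitive groups of degree 6 not contained in A_6 are: C_6 (6T1, order 6), S_3 (6T2, order 6), D_6 (6T3, order 12), C_3 x S_3 (6T5, order 18), A_4 x C_2 (6T6, order 24), S_4 (6T8, order 24), S_3 x S_3 (6T9, order 36), S_4 x C_2 (6T11, order 48), (S_3 x S_3) : C_2 (6T13, order 72), PGL(2,5) (6T14, order 120), S_6 (6T16, order 720). By Dedekind's theorem, for a prime p not dividing disc(f) the degrees of the irreducible factors of f mod p form the cycle type of an element of G. Factoring f modulo the 23 such primes p <= 97 (skipping 2, 3, which divide the discriminant), each new pattern first appears at: mod 5: f = (x^6 + 2x^5 + 4x^3 + 4x^2 + 3), pattern 6; mod 11: f = (x + 1)(x + 8)(x^2 + 5x + 7)(x^2 + 9x + 6), pattern 2+2+1+1; mod 13: f = (x + 1)(x + 6)(x + 12)(x^3 + 6x^2 + 12x + 6), pattern 3+1+1+1; mod 31: f = (x^2 + x + 13)(x^2 + 20x + 8)(x^2 + 22x + 22), pattern 2+2+2; mod 97: f = (x^3 + 6x^2 + 12x + 17)(x^3 + 6x^2 + 12x + 80), pattern 3+3. No other pattern occurs in this range, so the set of observed cycle types is {6, 2+2+1+1, 3+1+1+1, 2+2+2, 3+3}. The candidates containing elements of all these cycle types are S_3 x S_3 (6T9) of order 36, (S_3 x S_3) : C_2 (6T13) of order 72, S_6 (6T16) of order 720; the others are excluded. The observed types are precisely the cycle types that occur in S_3 x S_3 (6T9) (apart from the identity). Each of the other remaining candidates has further cycle types, and by the Chebotarev density theorem the matching factorization patterns would occur for a proportion of primes equal to their share of the group: (S_3 x S_3) : C_2 (6T13) additionally contains elements of type 4+2, 3+2+1, 2+1+1+1+1 (36 of its 72 elements, about 50% of primes); S_6 (6T16) additionally contains elements of type 5+1, 4+2, 4+1+1, 3+2+1, 2+1+1+1+1 (459 of its 720 elements, about 64% of primes). None of the 23 primes tested shows any such pattern (for each of these groups the chance of that is below 10^-4), which rules them out. Hence G = S_3 x S_3 (6T9), of order 36.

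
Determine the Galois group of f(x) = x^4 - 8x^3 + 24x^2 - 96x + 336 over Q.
The polynomial is an irreducible quartic over Q and its discriminant is 1358954496 = 36864^2, a perfect square, so the Galois group is contained in A_4. The resolvent cubic y^3 - 24*y^2 - 576*y + 1536 is irreducible over Q. An irreducible resolvent with square discriminant gives A_4.

4T4: A_4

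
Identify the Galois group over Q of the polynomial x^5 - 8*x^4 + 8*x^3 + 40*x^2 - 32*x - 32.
5T1: C_5

The polynomial f is an irreducible quintic over Q, so G = Gal(f/Q) is a transitive subgroup of S_5: one of C_5 (5T1, order 5), D_5 (5T2, order 10), F_20 (5T3, order 20), A_5 (5T4, order 60) or S_5 (5T5, order 120). The discriminant of f is 15352201216 = 123904^2, a perfect square, so G is contained in A_5. The transitive groups of degree 5 contained in A_5 are: C_5 (5T1, order 5), D_5 (5T2, order 10), A_5 (5T4, order 60). By Dedekind's theorem, for a prime p not dividing disc(f) the degrees of the irreducible factors of f mod p form the cycle type of an element of G. Factoring f modulo the 14 such primes p <= 53 (skipping 2, 11, which divide the discriminant), each new pattern first appears at: mod 3: f = (x^5 + x^4 + 2x^3 + x^2 + x + 1), pattern 5; mod 23: f = (x + 1)(x + 9)(x + 13)(x + 16)(x + 22), pattern 1+1+1+1+1. No other pattern occurs in this range, so the set of observed cycle types is {5, 1+1+1+1+1}. The candidates containing elements of all these cycle types are C_5 (5T1) of order 5, D_5 (5T2) of order 10, A_5 (5T4) of order 60; the others are excluded. The observed types are precisely the cycle types that occur in C_5 (5T1). Each of the other remaining candidates has further cycle types, and by the Chebotarev density theorem the matching factorization patterns would occur for a proportion of primes equal to their share of the group: D_5 (5T2) additionally contains elements of type 2+2+1 (5 of its 10 elements, about 50% of primes); A_5 (5T4) additionally contains elements of type 3+1+1, 2+2+1 (35 of its 60 elements, about 58% of primes). None of the 14 primes tested shows any such pattern (for each of these groups the chance of that is below 10^-4), which rules them out. Hence G = C_5 (5T1), of order 5.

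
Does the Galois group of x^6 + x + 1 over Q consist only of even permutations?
The polynomial is irreducible of degree 6 over Q. Its discriminant is -43531, which is not a perfect square. A Galois group lies in the alternating group exactly when the discriminant is a square in Q, so the Galois group (S_6) is not contained in A_6.

No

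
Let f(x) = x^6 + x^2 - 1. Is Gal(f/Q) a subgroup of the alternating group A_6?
Yes

The polynomial is irreducible of degree 6 over Q. Its discriminant is 61504 = 248^2, a perfect square. A Galois group lies in the alternating group exactly when the discriminant is a square in Q, so the Galois group (S_4) is contained in A_6.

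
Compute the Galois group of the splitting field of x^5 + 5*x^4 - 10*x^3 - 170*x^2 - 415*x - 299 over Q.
F_20 (order 20)

The polynomial f is an irreducible quintic over Q, so G = Gal(f/Q) is a transitive subgroup of S_5: one of C_5 (5T1, order 5), D_5 (5T2, order 10), F_20 (5T3, order 20), A_5 (5T4, order 60) or S_5 (5T5, order 120). The discriminant of f is 4904460800000, which is not a perfect square, so G is not contained in A_5. The transitive groups of degree 5 not contained in A_5 are: F_20 (5T3, order 20), S_5 (5T5, order 120). By Dedekind's theorem, for a prime p not dividing disc(f) the degrees of the irreducible factors of f mod p form the cycle type of an element of G. Factoring f modulo the 18 such primes p <= 71 (skipping 2, 5, which divide the discriminant), each new pattern first appears at: mod 3: f = (x + 2)(x^4 + 2x^2 + 2), pattern 4+1; mod 11: f = (x^5 + 5x^4 + x^3 + 6x^2 + 3x + 9), pattern 5; mod 19: f = (x + 3)(x^2 + 7x + 7)(x^2 + 14x + 12), pattern 2+2+1. No other pattern occurs in this range, so the set of observed cycle types is {4+1, 5, 2+2+1}. The candidates containing elements of all these cycle types are F_20 (5T3) of order 20, S_5 (5T5) of order 120; the others are excluded. The observed types are precisely the cycle types that occur in F_20 (5T3) (apart from the identity). Each of the other remaining candidates has further cycle types, and by the Chebotarev density theorem the matching factorization patterns would occur for a proportion of primes equal to their share of the group: S_5 (5T5) additionally contains elements of type 3+2, 3+1+1, 2+1+1+1 (50 of its 120 elements, about 42% of primes). None of the 18 primes tested shows any such pattern (for each of these groups the chance of that is below 10^-4), which rules them out. Hence G = F_20 (5T3), of order 20.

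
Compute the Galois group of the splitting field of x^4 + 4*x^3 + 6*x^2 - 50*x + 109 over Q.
The polynomial is an irreducible quartic over Q and its discriminant is 858808656, which is not a perfect square, so the Galois group is not contained in A_4. The resolvent cubic y^3 - 6*y^2 - 636*y - 1628 is irreducible over Q. An irreducible resolvent with non-square discriminant gives S_4.

4T5: S_4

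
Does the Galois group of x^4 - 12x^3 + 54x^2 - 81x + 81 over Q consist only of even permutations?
No

The polynomial is irreducible of degree 4 over Q. Its discriminant is 121699989, which is not a perfect square. A Galois group lies in the alternating group exactly when the discriminant is a square in Q, so the Galois group (S_4) is not contained in A_4.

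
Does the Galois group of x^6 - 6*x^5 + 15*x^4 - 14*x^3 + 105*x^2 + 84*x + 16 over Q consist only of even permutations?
No

The polynomial is irreducible of degree 6 over Q. Its discriminant is -941328478973952, which is not a perfect square. A Galois group lies in the alternating group exactly when the discriminant is a square in Q, so the Galois group (S_3) is not contained in A_6.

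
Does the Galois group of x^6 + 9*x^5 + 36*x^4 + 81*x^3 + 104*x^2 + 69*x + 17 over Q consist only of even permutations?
No

The polynomial is irreducible of degree 6 over Q. Its discriminant is 810448, which is not a perfect square. A Galois group lies in the alternating group exactly when the discriminant is a square in Q, so the Galois group (S_4) is not contained in A_6.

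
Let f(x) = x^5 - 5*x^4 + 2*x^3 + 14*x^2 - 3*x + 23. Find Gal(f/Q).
S_5 (also written S5)

The polynomial f is an irreducible quintic over Q, so G = Gal(f/Q) is a transitive subgroup of S_5: one of C_5 (5T1, order 5), D_5 (5T2, order 10), F_20 (5T3, order 20), A_5 (5T4, order 60) or S_5 (5T5, order 120). The discriminant of f is 3008364544, which is not a perfect square, so G is not contained in A_5. The transitive groups of degree 5 not contained in A_5 are: F_20 (5T3, order 20), S_5 (5T5, order 120). By Dedekind's theorem, for a prime p not dividing disc(f) the degrees of the irreducible factors of f mod p form the cycle type of an element of G. Factoring f modulo the 3 such primes p <= 7 (skipping 2, which divides the discriminant), each new pattern first appears at: mod 3: f = (x^5 + x^4 + 2x^3 + 2x^2 + 2), pattern 5; mod 7: f = (x^2 + 2x + 5)(x^3 + 4x + 6), pattern 3+2. No other pattern occurs in this range, so the set of observed cycle types is {5, 3+2}. Among the candidates above, the only group containing elements of all these cycle types is S_5 (5T5) — F_20 (5T3) lacks at least one of them. Hence G = S_5 (5T5), of order 120.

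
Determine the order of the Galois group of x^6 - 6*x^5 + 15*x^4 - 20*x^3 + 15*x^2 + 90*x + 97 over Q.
72

The degree of the splitting field over Q equals the order of the Galois group, so first determine the group. The polynomial f is an irreducible sextic over Q, so G = Gal(f/Q) is one of the 16 transitive subgroups 6T1, ..., 6T16 of S_6. The discriminant of f is -9727331052552192, which is not a perfect square, so G is not contained in A_6. The transitive groups of degree 6 not contained in A_6 are: C_6 (6T1, order 6), S_3 (6T2, order 6), D_6 (6T3, order 12), C_3 x S_3 (6T5, order 18), A_4 x C_2 (6T6, order 24), S_4 (6T8, order 24), S_3 x S_3 (6T9, order 36), S_4 x C_2 (6T11, order 48), (S_3 x S_3) : C_2 (6T13, order 72), PGL(2,5) (6T14, order 120), S_6 (6T16, order 720). By Dedekind's theorem, for a prime p not dividing disc(f) the degrees of the irreducible factors of f mod p form the cycle type of an element of G. Factoring f modulo the 27 such primes p <= 127 (skipping 2, 3, 17, 43, which divide the discriminant), each new pattern first appears at: mod 5: f = (x^6 + 4x^5 + 2), pattern 6; mod 7: f = (x + 4)(x^2 + 4x + 5)(x^3 + x + 1), pattern 3+2+1; mod 11: f = (x^2 + 2x + 5)(x^4 + 3x^3 + 4x^2 + x + 4), pattern 4+2; mod 13: f = (x + 6)(x + 9)(x^2 + 11)(x^2 + 5x + 5), pattern 2+2+1+1; mod 61: f = (x + 3)(x + 7)(x + 19)(x + 41)(x^2 + 46x + 31), pattern 2+1+1+1+1; mod 97: f = (x)(x + 19)(x + 23)(x^3 + 49x^2 + 42x + 83), pattern 3+1+1+1; mod 113: f = (x^2 + 6x + 33)(x^2 + 13x + 48)(x^2 + 88x + 105), pattern 2+2+2; mod 127: f = (x^3 + 46x^2 + 75x + 22)(x^3 + 75x^2 + 46x + 91), pattern 3+3. No other pattern occurs in this range, so the set of observed cycle types is {6, 3+2+1, 4+2, 2+2+1+1, 2+1+1+1+1, 3+1+1+1, 2+2+2, 3+3}. The candidates containing elements of all these cycle types are (S_3 x S_3) : C_2 (6T13) of order 72, S_6 (6T16) of order 720; the others are excluded. The observed types are precisely the cycle types that occur in (S_3 x S_3) : C_2 (6T13) (apart from the identity). Each of the other remaining candidates has further cycle types, and by the Chebotarev density theorem the matching factorization patterns would occur for a proportion of primes equal to their share of the group: S_6 (6T16) additionally contains elements of type 5+1, 4+1+1 (234 of its 720 elements, about 32% of primes). None of the 27 primes tested shows any such pattern (for each of these groups the chance of that is below 10^-4), which rules them out. Hence G = (S_3 x S_3) : C_2 (6T13), of order 72. The Galois group (S_3 x S_3) : C_2 (6T13) has order 72, so the splitting field has degree 72 over Q.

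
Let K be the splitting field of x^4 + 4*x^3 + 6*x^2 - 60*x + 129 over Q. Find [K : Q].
The degree of the splitting field over Q equals the order of the Galois group, so first determine the group. The polynomial is an irreducible quartic over Q and its discriminant is 1358954496 = 36864^2, a perfect square, so the Galois group is contained in A_4. The resolvent cubic y^3 - 6*y^2 - 756*y - 2568 is irreducible over Q. An irreducible resolvent with square discriminant gives A_4. The Galois group A_4 (4T4) has order 12, so the splitting field has degree 12 over Q.

12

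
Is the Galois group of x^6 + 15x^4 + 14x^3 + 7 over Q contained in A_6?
The polynomial is irreducible of degree 6 over Q. Its discriminant is -5217636731328, which is not a perfect square. A Galois group lies in the alternating group exactly when the discriminant is a square in Q, so the Galois group (PGL(2,5)) is not contained in A_6.

No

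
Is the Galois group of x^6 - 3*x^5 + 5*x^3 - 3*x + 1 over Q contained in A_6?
The polynomial is irreducible of degree 6 over Q. Its discriminant is -34992, which is not a perfect square. A Galois group lies in the alternating group exactly when the discriminant is a square in Q, so the Galois group (S_3) is not contained in A_6.

No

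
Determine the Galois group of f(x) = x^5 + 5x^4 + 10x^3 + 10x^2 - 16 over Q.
The polynomial f is an irreducible quintic over Q, so G = Gal(f/Q) is a transitive subgroup of S_5: one of C_5 (5T1, order 5), D_5 (5T2, order 10), F_20 (5T3, order 20), A_5 (5T4, order 60) or S_5 (5T5, order 120). The discriminant of f is 64000000 = 8000^2, a perfect square, so G is contained in A_5. The transitive groups of degree 5 contained in A_5 are: C_5 (5T1, order 5), D_5 (5T2, order 10), A_5 (5T4, order 60). By Dedekind's theorem, for a prime p not dividing disc(f) the degrees of the irreducible factors of f mod p form the cycle type of an element of G. Factoring f modulo the 23 such primes p <= 97 (skipping 2, 5, which divide the discriminant), each new pattern first appears at: mod 3: f = (x + 1)(x^2 + 1)(x^2 + x + 2), pattern 2+2+1; mod 7: f = (x^5 + 5x^4 + 3x^3 + 3x^2 + 5), pattern 5. No other pattern occurs in this range, so the set of observed cycle types is {2+2+1, 5}. The candidates containing elements of all these cycle types are D_5 (5T2) of order 10, A_5 (5T4) of order 60; the others are excluded. The observed types are precisely the cycle types that occur in D_5 (5T2) (apart from the identity). Each of the other remaining candidates has further cycle types, and by the Chebotarev density theorem the matching factorization patterns would occur for a proportion of primes equal to their share of the group: A_5 (5T4) additionally contains elements of type 3+1+1 (20 of its 60 elements, about 33% of primes). None of the 23 primes tested shows any such pattern (for each of these groups the chance of that is below 10^-4), which rules them out. Hence G = D_5 (5T2), of order 10.

D_5 (order 10)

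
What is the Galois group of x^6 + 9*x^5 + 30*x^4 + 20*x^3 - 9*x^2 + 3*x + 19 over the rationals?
The polynomial f is an irreducible sextic over Q, so G = Gal(f/Q) is one of the 16 transitive subgroups 6T1, ..., 6T16 of S_6. The discriminant of f is -63822230816067, which is not a perfect square, so G is not contained in A_6. The transitive groups of degree 6 not contained in A_6 are: C_6 (6T1, order 6), S_3 (6T2, order 6), D_6 (6T3, order 12), C_3 x S_3 (6T5, order 18), A_4 x C_2 (6T6, order 24), S_4 (6T8, order 24), S_3 x S_3 (6T9, order 36), S_4 x C_2 (6T11, order 48), (S_3 x S_3) : C_2 (6T13, order 72), PGL(2,5) (6T14, order 120), S_6 (6T16, order 720). By Dedekind's theorem, for a prime p not dividing disc(f) the degrees of the irreducible factors of f mod p form the cycle type of an element of G. Factoring f modulo the 37 such primes p <= 173 (skipping 3, 19, 37, which divide the discriminant), each new pattern first appears at: mod 2: f = (x^6 + x^5 + x^2 + x + 1), pattern 6; mod 7: f = (x^3 + 4x^2 + x + 3)(x^3 + 5x^2 + 2x + 4), pattern 3+3; mod 17: f = (x^2 + x + 2)(x^2 + 3x + 10)(x^2 + 5x + 12), pattern 2+2+2; mod 73: f = (x + 2)(x + 10)(x + 38)(x + 51)(x + 55)(x + 72), pattern 1+1+1+1+1+1. No other pattern occurs in this range, so the set of observed cycle types is {6, 3+3, 2+2+2, 1+1+1+1+1+1}. The candidates containing elements of all these cycle types are C_6 (6T1) of order 6, D_6 (6T3) of order 12, C_3 x S_3 (6T5) of order 18, A_4 x C_2 (6T6) of order 24, S_3 x S_3 (6T9) of order 36, S_4 x C_2 (6T11) of order 48, (S_3 x S_3) : C_2 (6T13) of order 72, PGL(2,5) (6T14) of order 120, S_6 (6T16) of order 720; the others are excluded. The observed types are precisely the cycle types that occur in C_6 (6T1). Each of the other remaining candidates has further cycle types, and by the Chebotarev density theorem the matching factorization patterns would occur for a proportion of primes equal to their share of the group: D_6 (6T3) additionally contains elements of type 2+2+1+1 (3 of its 12 elements, about 25% of primes); C_3 x S_3 (6T5) additionally contains elements of type 3+1+1+1 (4 of its 18 elements, about 22% of primes); A_4 x C_2 (6T6) additionally contains elements of type 2+2+1+1, 2+1+1+1+1 (6 of its 24 elements, about 25% of primes); S_3 x S_3 (6T9) additionally contains elements of type 3+1+1+1, 2+2+1+1 (13 of its 36 elements, about 36% of primes); S_4 x C_2 (6T11) additionally contains elements of type 4+2, 4+1+1, 2+2+1+1, 2+1+1+1+1 (24 of its 48 elements, about 50% of primes); (S_3 x S_3) : C_2 (6T13) additionally contains elements of type 4+2, 3+2+1, 3+1+1+1, 2+2+1+1, 2+1+1+1+1 (49 of its 72 elements, about 68% of primes); PGL(2,5) (6T14) additionally contains elements of type 5+1, 4+1+1, 2+2+1+1 (69 of its 120 elements, about 58% of primes); S_6 (6T16) additionally contains elements of type 5+1, 4+2, 4+1+1, 3+2+1, 3+1+1+1, 2+2+1+1, 2+1+1+1+1 (544 of its 720 elements, about 76% of primes). None of the 37 primes tested shows any such pattern (for each of these groups the chance of that is below 10^-4), which rules them out. Hence G = C_6 (6T1), of order 6.

C_6 (order 6)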